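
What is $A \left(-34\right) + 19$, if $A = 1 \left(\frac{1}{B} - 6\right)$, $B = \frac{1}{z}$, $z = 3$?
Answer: $121$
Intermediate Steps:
$B = \frac{1}{3} \approx 0.33333$
$A = -3$ ($A = 1 \left(\frac{1}{\frac{1}{3}} - 6\right) = 1 \left(3 - 6\right) = 1 \left(-3\right) = -3$)
$A \left(-34\right) + 19 = \left(-3\right) \left(-34\right) + 19 = 102 + 19 = 121$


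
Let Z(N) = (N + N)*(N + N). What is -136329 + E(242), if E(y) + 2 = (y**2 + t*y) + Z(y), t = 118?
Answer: 185045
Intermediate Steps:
Z(N) = 4*N**2 (Z(N) = (2*N)*(2*N) = 4*N**2)
E(y) = -2 + 5*y**2 + 118*y (E(y) = -2 + ((y**2 + 118*y) + 4*y**2) = -2 + (5*y**2 + 118*y) = -2 + 5*y**2 + 118*y)
-136329 + E(242) = -136329 + (-2 + 5*242**2 + 118*242) = -136329 + (-2 + 5*58564 + 28556) = -136329 + (-2 + 292820 + 28556) = -136329 + 321374 = 185045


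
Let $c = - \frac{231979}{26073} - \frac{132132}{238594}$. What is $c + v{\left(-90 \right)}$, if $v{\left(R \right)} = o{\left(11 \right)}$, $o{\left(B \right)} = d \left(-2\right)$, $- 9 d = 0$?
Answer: $- \frac{29396937581}{3110430681} \approx -9.4511$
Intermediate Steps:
$d = 0$ ($d = \left(- \frac{1}{9}\right) 0 = 0$)
$o{\left(B \right)} = 0$ ($o{\left(B \right)} = 0 \left(-2\right) = 0$)
$v{\left(R \right)} = 0$
$c = - \frac{29396937581}{3110430681}$ ($c = \left(-231979\right) \frac{1}{26073} - \frac{66066}{119297} = - \frac{231979}{26073} - \frac{66066}{119297} = - \frac{29396937581}{3110430681} \approx -9.4511$)
$c + v{\left(-90 \right)} = - \frac{29396937581}{3110430681} + 0 = - \frac{29396937581}{3110430681}$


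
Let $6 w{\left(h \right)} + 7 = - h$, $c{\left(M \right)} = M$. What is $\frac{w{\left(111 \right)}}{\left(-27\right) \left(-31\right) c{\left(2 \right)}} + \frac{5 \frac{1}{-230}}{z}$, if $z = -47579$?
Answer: $- \frac{32281096}{2747829987} \approx -0.011748$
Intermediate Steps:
$w{\left(h \right)} = - \frac{7}{6} - \frac{h}{6}$ ($w{\left(h \right)} = - \frac{7}{6} + \frac{\left(-1\right) h}{6} = - \frac{7}{6} - \frac{h}{6}$)
$\frac{w{\left(111 \right)}}{\left(-27\right) \left(-31\right) c{\left(2 \right)}} + \frac{5 \frac{1}{-230}}{z} = \frac{- \frac{7}{6} - \frac{37}{2}}{\left(-27\right) \left(-31\right) 2} + \frac{5 \frac{1}{-230}}{-47579} = \frac{- \frac{7}{6} - \frac{37}{2}}{837 \cdot 2} + 5 \left(- \frac{1}{230}\right) \left(- \frac{1}{47579}\right) = - \frac{59}{3 \cdot 1674} - - \frac{1}{2188634} = \left(- \frac{59}{3}\right) \frac{1}{1674} + \frac{1}{2188634} = - \frac{59}{5022} + \frac{1}{2188634} = - \frac{32281096}{2747829987}$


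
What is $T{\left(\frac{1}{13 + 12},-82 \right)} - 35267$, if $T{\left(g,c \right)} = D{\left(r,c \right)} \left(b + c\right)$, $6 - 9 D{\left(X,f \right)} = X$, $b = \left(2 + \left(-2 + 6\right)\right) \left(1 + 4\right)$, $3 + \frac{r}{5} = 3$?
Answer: $- \frac{105905}{3} \approx -35302.0$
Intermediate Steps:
$r = 0$ ($r = -15 + 5 \cdot 3 = -15 + 15 = 0$)
$b = 30$ ($b = \left(2 + 4\right) 5 = 6 \cdot 5 = 30$)
$D{\left(X,f \right)} = \frac{2}{3} - \frac{X}{9}$
$T{\left(g,c \right)} = 20 + \frac{2 c}{3}$ ($T{\left(g,c \right)} = \left(\frac{2}{3} - 0\right) \left(30 + c\right) = \left(\frac{2}{3} + 0\right) \left(30 + c\right) = \frac{2 \left(30 + c\right)}{3} = 20 + \frac{2 c}{3}$)
$T{\left(\frac{1}{13 + 12},-82 \right)} - 35267 = \left(20 + \frac{2}{3} \left(-82\right)\right) - 35267 = \left(20 - \frac{164}{3}\right) - 35267 = - \frac{104}{3} - 35267 = - \frac{105905}{3}$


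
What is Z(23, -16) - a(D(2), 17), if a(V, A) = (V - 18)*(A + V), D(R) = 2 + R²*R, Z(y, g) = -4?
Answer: 212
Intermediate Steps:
D(R) = 2 + R³
a(V, A) = (-18 + V)*(A + V)
Z(23, -16) - a(D(2), 17) = -4 - ((2 + 2³)² - 18*17 - 18*(2 + 2³) + 17*(2 + 2³)) = -4 - ((2 + 8)² - 306 - 18*(2 + 8) + 17*(2 + 8)) = -4 - (10² - 306 - 18*10 + 17*10) = -4 - (100 - 306 - 180 + 170) = -4 - 1*(-216) = -4 + 216 = 212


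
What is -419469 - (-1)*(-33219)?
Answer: -452688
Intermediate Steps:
-419469 - (-1)*(-33219) = -419469 - 1*33219 = -419469 - 33219 = -452688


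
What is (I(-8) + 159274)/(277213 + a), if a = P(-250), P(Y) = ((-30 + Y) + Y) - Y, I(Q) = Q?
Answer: 159266/276933 ≈ 0.57511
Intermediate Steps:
P(Y) = -30 + Y (P(Y) = (-30 + 2*Y) - Y = -30 + Y)
a = -280 (a = -30 - 250 = -280)
(I(-8) + 159274)/(277213 + a) = (-8 + 159274)/(277213 - 280) = 159266/276933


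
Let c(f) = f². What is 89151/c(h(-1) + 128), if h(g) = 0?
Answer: 89151/16384 ≈ 5.4413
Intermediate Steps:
89151/c(h(-1) + 128) = 89151/((0 + 128)²) = 89151/(128²) = 89151/16384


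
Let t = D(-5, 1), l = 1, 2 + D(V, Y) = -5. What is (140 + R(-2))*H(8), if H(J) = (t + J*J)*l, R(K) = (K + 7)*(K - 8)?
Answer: 5130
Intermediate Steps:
D(V, Y) = -7 (D(V, Y) = -2 - 5 = -7)
R(K) = (-8 + K)*(7 + K) (R(K) = (7 + K)*(-8 + K) = (-8 + K)*(7 + K))
t = -7
H(J) = -7 + J² (H(J) = (-7 + J*J)*1 = (-7 + J²)*1 = -7 + J²)
(140 + R(-2))*H(8) = (140 + (-56 + (-2)² - 1*(-2)))*(-7 + 8²) = (140 + (-56 + 4 + 2))*(-7 + 64) = (140 - 50)*57 = 90*57 = 5130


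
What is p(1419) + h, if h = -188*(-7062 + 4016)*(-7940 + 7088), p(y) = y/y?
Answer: -487896095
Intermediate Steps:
p(y) = 1
h = -487896096 (h = -(-572648)*(-852) = -188*2595192 = -487896096)
p(1419) + h = 1 - 487896096 = -487896095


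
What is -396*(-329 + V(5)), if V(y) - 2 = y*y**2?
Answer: 79992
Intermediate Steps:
V(y) = 2 + y**3 (V(y) = 2 + y*y**2 = 2 + y**3)
-396*(-329 + V(5)) = -396*(-329 + (2 + 5**3)) = -396*(-329 + (2 + 125)) = -396*(-329 + 127) = -396*(-202) = 79992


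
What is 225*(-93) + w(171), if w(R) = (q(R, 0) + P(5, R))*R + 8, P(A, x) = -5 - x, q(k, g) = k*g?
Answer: -51013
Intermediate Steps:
q(k, g) = g*k
w(R) = 8 + R*(-5 - R) (w(R) = (0*R + (-5 - R))*R + 8 = (0 + (-5 - R))*R + 8 = (-5 - R)*R + 8 = R*(-5 - R) + 8 = 8 + R*(-5 - R))
225*(-93) + w(171) = 225*(-93) + (8 - 1*171*(5 + 171)) = -20925 + (8 - 1*171*176) = -20925 + (8 - 30096) = -20925 - 30088 = -51013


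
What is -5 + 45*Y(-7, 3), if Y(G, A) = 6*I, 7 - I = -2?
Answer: 2425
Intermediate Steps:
I = 9 (I = 7 - 1*(-2) = 7 + 2 = 9)
Y(G, A) = 54 (Y(G, A) = 6*9 = 54)
-5 + 45*Y(-7, 3) = -5 + 45*54 = -5 + 2430 = 2425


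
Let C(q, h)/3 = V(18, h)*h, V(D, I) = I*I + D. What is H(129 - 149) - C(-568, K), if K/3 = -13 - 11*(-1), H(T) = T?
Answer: 952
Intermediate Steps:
V(D, I) = D + I² (V(D, I) = I² + D = D + I²)
K = -6 (K = 3*(-13 - 11*(-1)) = 3*(-13 + 11) = 3*(-2) = -6)
C(q, h) = 3*h*(18 + h²) (C(q, h) = 3*((18 + h²)*h) = 3*(h*(18 + h²)) = 3*h*(18 + h²))
H(129 - 149) - C(-568, K) = (129 - 149) - 3*(-6)*(18 + (-6)²) = -20 - 3*(-6)*(18 + 36) = -20 - 3*(-6)*54 = -20 - 1*(-972) = -20 + 972 = 952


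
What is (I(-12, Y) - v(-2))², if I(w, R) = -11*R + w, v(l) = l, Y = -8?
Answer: 6084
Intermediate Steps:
I(w, R) = w - 11*R
(I(-12, Y) - v(-2))² = ((-12 - 11*(-8)) - 1*(-2))² = ((-12 + 88) + 2)² = (76 + 2)² = 78² = 6084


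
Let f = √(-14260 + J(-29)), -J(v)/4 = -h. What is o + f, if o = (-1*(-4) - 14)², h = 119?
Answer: 100 + 2*I*√3446 ≈ 100.0 + 117.41*I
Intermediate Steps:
J(v) = 476 (J(v) = -(-4)*119 = -4*(-119) = 476)
f = 2*I*√3446 (f = √(-14260 + 476) = √(-13784) = 2*I*√3446 ≈ 117.41*I)
o = 100 (o = (4 - 14)² = (-10)² = 100)
o + f = 100 + 2*I*√3446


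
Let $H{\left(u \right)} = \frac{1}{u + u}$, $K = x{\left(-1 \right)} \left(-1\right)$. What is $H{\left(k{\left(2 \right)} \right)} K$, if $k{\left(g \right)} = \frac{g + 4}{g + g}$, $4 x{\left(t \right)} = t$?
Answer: $\frac{1}{12} \approx 0.083333$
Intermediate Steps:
$x{\left(t \right)} = \frac{t}{4}$
$k{\left(g \right)} = \frac{4 + g}{2 g}$
$K = \frac{1}{4}$ ($K = \frac{1}{4} \left(-1\right) \left(-1\right) = \left(- \frac{1}{4}\right) \left(-1\right) = \frac{1}{4} \approx 0.25$)
$H{\left(u \right)} = \frac{1}{2 u}$
$H{\left(k{\left(2 \right)} \right)} K = \frac{1}{2 \frac{4 + 2}{2 \cdot 2}} \cdot \frac{1}{4} = \frac{1}{2 \cdot \frac{1}{2} \cdot \frac{1}{2} \cdot 6} \cdot \frac{1}{4} = \frac{1}{2 \cdot \frac{3}{2}} \cdot \frac{1}{4} = \frac{1}{2} \cdot \frac{2}{3} \cdot \frac{1}{4} = \frac{1}{3} \cdot \frac{1}{4} = \frac{1}{12}$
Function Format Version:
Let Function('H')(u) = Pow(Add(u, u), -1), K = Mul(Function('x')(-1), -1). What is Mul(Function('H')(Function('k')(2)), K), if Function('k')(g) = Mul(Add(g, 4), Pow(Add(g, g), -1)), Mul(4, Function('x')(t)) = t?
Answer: Rational(1, 12) ≈ 0.083333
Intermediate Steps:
Function('x')(t) = Mul(Rational(1, 4), t)
Function('k')(g) = Mul(Rational(1, 2), Pow(g, -1), Add(4, g)) (Function('k')(g) = Mul(Add(4, g), Pow(Mul(2, g), -1)) = Mul(Add(4, g), Mul(Rational(1, 2), Pow(g, -1))) = Mul(Rational(1, 2), Pow(g, -1), Add(4, g)))
K = Rational(1, 4) (K = Mul(Mul(Rational(1, 4), -1), -1) = Mul(Rational(-1, 4), -1) = Rational(1, 4) ≈ 0.25000)
Function('H')(u) = Mul(Rational(1, 2), Pow(u, -1)) (Function('H')(u) = Pow(Mul(2, u), -1) = Mul(Rational(1, 2), Pow(u, -1)))
Mul(Function('H')(Function('k')(2)), K) = Mul(Mul(Rational(1, 2), Pow(Mul(Rational(1, 2), Pow(2, -1), Add(4, 2)), -1)), Rational(1, 4)) = Mul(Mul(Rational(1, 2), Pow(Mul(Rational(1, 2), Rational(1, 2), 6), -1)), Rational(1, 4)) = Mul(Mul(Rational(1, 2), Pow(Rational(3, 2), -1)), Rational(1, 4)) = Mul(Mul(Rational(1, 2), Rational(2, 3)), Rational(1, 4)) = Mul(Rational(1, 3), Rational(1, 4)) = Rational(1, 12)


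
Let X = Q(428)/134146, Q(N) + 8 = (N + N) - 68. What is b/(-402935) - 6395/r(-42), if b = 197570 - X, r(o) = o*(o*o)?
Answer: -161790759443927/400461335616888 ≈ -0.40401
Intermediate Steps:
Q(N) = -76 + 2*N (Q(N) = -8 + ((N + N) - 68) = -8 + (2*N - 68) = -8 + (-68 + 2*N) = -76 + 2*N)
X = 390/67073 (X = (-76 + 2*428)/134146 = (-76 + 856)*(1/134146) = 780*(1/134146) = 390/67073 ≈ 0.0058146)
r(o) = o**3 (r(o) = o*o**2 = o**3)
b = 13251612220/67073 (b = 197570 - 1*390/67073 = 197570 - 390/67073 = 13251612220/67073 ≈ 1.9757e+5)
b/(-402935) - 6395/r(-42) = (13251612220/67073)/(-402935) - 6395/((-42)**3) = (13251612220/67073)*(-1/402935) - 6395/(-74088) = -2650322444/5405211851 - 6395*(-1/74088) = -2650322444/5405211851 + 6395/74088 = -161790759443927/400461335616888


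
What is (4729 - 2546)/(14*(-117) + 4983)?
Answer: 2183/3345 ≈ 0.65262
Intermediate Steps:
(4729 - 2546)/(14*(-117) + 4983) = 2183/(-1638 + 4983) = 2183/3345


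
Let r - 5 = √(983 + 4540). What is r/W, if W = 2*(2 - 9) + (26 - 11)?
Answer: 5 + √5523 ≈ 79.317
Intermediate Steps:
r = 5 + √5523 (r = 5 + √(983 + 4540) = 5 + √5523 ≈ 79.317)
W = 1 (W = 2*(-7) + 15 = -14 + 15 = 1)
r/W = (5 + √5523)/1 = (5 + √5523)*1 = 5 + √5523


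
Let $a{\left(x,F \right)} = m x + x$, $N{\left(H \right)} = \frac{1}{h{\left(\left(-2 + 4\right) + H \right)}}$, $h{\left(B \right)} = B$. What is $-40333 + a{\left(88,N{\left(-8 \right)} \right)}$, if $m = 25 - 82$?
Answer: $-45261$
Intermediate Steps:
$m = -57$ ($m = 25 - 82 = -57$)
$N{\left(H \right)} = \frac{1}{2 + H}$ ($N{\left(H \right)} = \frac{1}{\left(-2 + 4\right) + H} = \frac{1}{2 + H}$)
$a{\left(x,F \right)} = - 56 x$ ($a{\left(x,F \right)} = - 57 x + x = - 56 x$)
$-40333 + a{\left(88,N{\left(-8 \right)} \right)} = -40333 - 4928 = -45261$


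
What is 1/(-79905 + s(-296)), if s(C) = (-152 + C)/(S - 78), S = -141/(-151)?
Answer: -11637/929786837 ≈ -1.2516e-5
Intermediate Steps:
S = 141/151 (S = -141*(-1/151) = 141/151 ≈ 0.93377)
s(C) = 22952/11637 - 151*C/11637 (s(C) = (-152 + C)/(141/151 - 78) = (-152 + C)/(-11637/151) = (-152 + C)*(-151/11637) = 22952/11637 - 151*C/11637)
1/(-79905 + s(-296)) = 1/(-79905 + (22952/11637 - 151/11637*(-296))) = 1/(-79905 + (22952/11637 + 44696/11637)) = 1/(-79905 + 67648/11637) = 1/(-929786837/11637) = -11637/929786837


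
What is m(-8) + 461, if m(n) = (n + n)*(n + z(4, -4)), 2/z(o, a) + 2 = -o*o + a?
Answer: 6495/11 ≈ 590.45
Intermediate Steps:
z(o, a) = 2/(-2 + a - o²) (z(o, a) = 2/(-2 + (-o*o + a)) = 2/(-2 + (-o² + a)) = 2/(-2 + (a - o²)) = 2/(-2 + a - o²))
m(n) = 2*n*(-1/11 + n) (m(n) = (n + n)*(n + 2/(-2 - 4 - 1*4²)) = (2*n)*(n + 2/(-2 - 4 - 1*16)) = (2*n)*(n + 2/(-2 - 4 - 16)) = (2*n)*(n + 2/(-22)) = (2*n)*(n + 2*(-1/22)) = (2*n)*(n - 1/11) = (2*n)*(-1/11 + n) = 2*n*(-1/11 + n))
m(-8) + 461 = (2/11)*(-8)*(-1 + 11*(-8)) + 461 = (2/11)*(-8)*(-1 - 88) + 461 = (2/11)*(-8)*(-89) + 461 = 1424/11 + 461 = 6495/11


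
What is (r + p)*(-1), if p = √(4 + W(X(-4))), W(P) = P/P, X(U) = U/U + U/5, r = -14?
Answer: 14 - √5 ≈ 11.764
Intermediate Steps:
X(U) = 1 + U/5 (X(U) = 1 + U*(⅕) = 1 + U/5)
W(P) = 1
p = √5 (p = √(4 + 1) = √5 ≈ 2.2361)
(r + p)*(-1) = (-14 + √5)*(-1) = 14 - √5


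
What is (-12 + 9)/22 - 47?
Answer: -1037/22 ≈ -47.136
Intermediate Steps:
(-12 + 9)/22 - 47 = -3*1/22 - 47 = -3/22 - 47 = -1037/22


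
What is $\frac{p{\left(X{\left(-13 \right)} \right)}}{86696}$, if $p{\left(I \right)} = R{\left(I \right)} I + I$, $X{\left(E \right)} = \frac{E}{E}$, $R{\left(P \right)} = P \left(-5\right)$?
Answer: $- \frac{1}{21674} \approx -4.6138 \cdot 10^{-5}$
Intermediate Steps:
$R{\left(P \right)} = - 5 P$
$X{\left(E \right)} = 1$
$p{\left(I \right)} = I - 5 I^{2}$ ($p{\left(I \right)} = - 5 I I + I = - 5 I^{2} + I = I - 5 I^{2}$)
$\frac{p{\left(X{\left(-13 \right)} \right)}}{86696} = \frac{1 \left(1 - 5\right)}{86696} = 1 \left(1 - 5\right) \frac{1}{86696} = 1 \left(-4\right) \frac{1}{86696} = \left(-4\right) \frac{1}{86696} = - \frac{1}{21674}$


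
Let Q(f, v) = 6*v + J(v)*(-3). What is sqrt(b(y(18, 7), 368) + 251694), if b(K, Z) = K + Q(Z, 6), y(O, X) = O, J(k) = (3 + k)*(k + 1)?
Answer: 33*sqrt(231) ≈ 501.56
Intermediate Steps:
J(k) = (1 + k)*(3 + k) (J(k) = (3 + k)*(1 + k) = (1 + k)*(3 + k))
Q(f, v) = -9 - 6*v - 3*v**2 (Q(f, v) = 6*v + (3 + v**2 + 4*v)*(-3) = 6*v + (-9 - 12*v - 3*v**2) = -9 - 6*v - 3*v**2)
b(K, Z) = -153 + K (b(K, Z) = K + (-9 - 6*6 - 3*6**2) = K + (-9 - 36 - 3*36) = K + (-9 - 36 - 108) = K - 153 = -153 + K)
sqrt(b(y(18, 7), 368) + 251694) = sqrt((-153 + 18) + 251694) = sqrt(-135 + 251694) = sqrt(251559) = 33*sqrt(231)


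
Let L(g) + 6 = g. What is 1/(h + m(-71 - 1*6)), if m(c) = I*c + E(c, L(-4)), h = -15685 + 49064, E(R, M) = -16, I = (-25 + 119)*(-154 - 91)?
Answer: 1/1806673 ≈ 5.5350e-7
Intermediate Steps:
I = -23030 (I = 94*(-245) = -23030)
L(g) = -6 + g
h = 33379
m(c) = -16 - 23030*c (m(c) = -23030*c - 16 = -16 - 23030*c)
1/(h + m(-71 - 1*6)) = 1/(33379 + (-16 - 23030*(-71 - 1*6))) = 1/(33379 + (-16 - 23030*(-71 - 6))) = 1/(33379 + (-16 - 23030*(-77))) = 1/(33379 + (-16 + 1773310)) = 1/(33379 + 1773294) = 1/1806673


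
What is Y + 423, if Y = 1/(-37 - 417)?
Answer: 192041/454 ≈ 423.00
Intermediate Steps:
Y = -1/454 (Y = 1/(-454) = -1/454 ≈ -0.0022026)
Y + 423 = -1/454 + 423 = 192041/454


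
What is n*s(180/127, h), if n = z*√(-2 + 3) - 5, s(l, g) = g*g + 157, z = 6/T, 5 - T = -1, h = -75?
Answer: -23128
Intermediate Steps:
T = 6 (T = 5 - 1*(-1) = 5 + 1 = 6)
z = 1 (z = 6/6 = 6*(⅙) = 1)
s(l, g) = 157 + g² (s(l, g) = g² + 157 = 157 + g²)
n = -4 (n = 1*√(-2 + 3) - 5 = 1*√1 - 5 = 1*1 - 5 = 1 - 5 = -4)
n*s(180/127, h) = -4*(157 + (-75)²) = -4*(157 + 5625) = -4*5782 = -23128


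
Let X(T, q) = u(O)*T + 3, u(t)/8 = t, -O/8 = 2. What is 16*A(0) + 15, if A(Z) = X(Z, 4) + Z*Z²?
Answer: 63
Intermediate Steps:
O = -16 (O = -8*2 = -16)
u(t) = 8*t
X(T, q) = 3 - 128*T (X(T, q) = (8*(-16))*T + 3 = -128*T + 3 = 3 - 128*T)
A(Z) = 3 + Z³ - 128*Z (A(Z) = (3 - 128*Z) + Z*Z² = (3 - 128*Z) + Z³ = 3 + Z³ - 128*Z)
16*A(0) + 15 = 16*(3 + 0³ - 128*0) + 15 = 16*(3 + 0 + 0) + 15 = 16*3 + 15 = 48 + 15 = 63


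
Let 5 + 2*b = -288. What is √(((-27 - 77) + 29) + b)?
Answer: I*√886/2 ≈ 14.883*I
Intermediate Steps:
b = -293/2 (b = -5/2 + (½)*(-288) = -5/2 - 144 = -293/2 ≈ -146.50)
√(((-27 - 77) + 29) + b) = √(((-27 - 77) + 29) - 293/2) = √((-104 + 29) - 293/2) = √(-75 - 293/2) = √(-443/2) = I*√886/2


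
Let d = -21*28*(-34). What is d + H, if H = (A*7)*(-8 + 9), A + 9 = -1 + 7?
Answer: 19971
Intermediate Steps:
A = -3 (A = -9 + (-1 + 7) = -9 + 6 = -3)
d = 19992 (d = -588*(-34) = 19992)
H = -21 (H = (-3*7)*(-8 + 9) = -21*1 = -21)
d + H = 19992 - 21 = 19971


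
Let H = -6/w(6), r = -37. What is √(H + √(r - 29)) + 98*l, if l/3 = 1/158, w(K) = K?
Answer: 147/79 + √(-1 + I*√66) ≈ 3.7562 + 2.1431*I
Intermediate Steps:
l = 3/158 ≈ 0.018987
H = -1 (H = -6/6 = -6*⅙ = -1)
√(H + √(r - 29)) + 98*l = √(-1 + √(-37 - 29)) + 98*(3/158) = √(-1 + √(-66)) + 147/79 = √(-1 + I*√66) + 147/79 = 147/79 + √(-1 + I*√66)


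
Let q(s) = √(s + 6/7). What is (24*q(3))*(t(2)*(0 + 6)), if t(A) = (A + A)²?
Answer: 6912*√21/7 ≈ 4525.0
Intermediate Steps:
t(A) = 4*A² (t(A) = (2*A)² = 4*A²)
q(s) = √(6/7 + s) (q(s) = √(s + 6*(⅐)) = √(s + 6/7) = √(6/7 + s))
(24*q(3))*(t(2)*(0 + 6)) = (24*(√(42 + 49*3)/7))*((4*2²)*(0 + 6)) = (24*(√(42 + 147)/7))*((4*4)*6) = (24*(√189/7))*(16*6) = (24*((3*√21)/7))*96 = (24*(3*√21/7))*96 = (72*√21/7)*96 = 6912*√21/7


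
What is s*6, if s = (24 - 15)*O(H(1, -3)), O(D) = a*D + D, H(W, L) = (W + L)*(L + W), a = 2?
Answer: 648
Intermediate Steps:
H(W, L) = (L + W)**2 (H(W, L) = (L + W)*(L + W) = (L + W)**2)
O(D) = 3*D (O(D) = 2*D + D = 3*D)
s = 108 (s = (24 - 15)*(3*(-3 + 1)**2) = 9*(3*(-2)**2) = 9*(3*4) = 9*12 = 108)
s*6 = 108*6 = 648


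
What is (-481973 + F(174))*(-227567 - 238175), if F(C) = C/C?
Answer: 224474603224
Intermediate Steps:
F(C) = 1
(-481973 + F(174))*(-227567 - 238175) = (-481973 + 1)*(-227567 - 238175) = -481972*(-465742) = 224474603224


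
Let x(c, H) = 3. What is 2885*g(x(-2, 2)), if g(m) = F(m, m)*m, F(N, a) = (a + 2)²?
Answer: 216375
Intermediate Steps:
F(N, a) = (2 + a)²
g(m) = m*(2 + m)² (g(m) = (2 + m)²*m = m*(2 + m)²)
2885*g(x(-2, 2)) = 2885*(3*(2 + 3)²) = 2885*(3*5²) = 2885*(3*25) = 2885*75 = 216375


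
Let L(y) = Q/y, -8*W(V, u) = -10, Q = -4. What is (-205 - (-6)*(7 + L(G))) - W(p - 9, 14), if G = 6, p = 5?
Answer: -673/4 ≈ -168.25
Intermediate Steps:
W(V, u) = 5/4 (W(V, u) = -⅛*(-10) = 5/4)
L(y) = -4/y
(-205 - (-6)*(7 + L(G))) - W(p - 9, 14) = (-205 - (-6)*(7 - 4/6)) - 1*5/4 = (-205 - (-6)*(7 - 4*⅙)) - 5/4 = (-205 - (-6)*(7 - ⅔)) - 5/4 = (-205 - (-6)*19/3) - 5/4 = (-205 - 1*(-38)) - 5/4 = (-205 + 38) - 5/4 = -167 - 5/4 = -673/4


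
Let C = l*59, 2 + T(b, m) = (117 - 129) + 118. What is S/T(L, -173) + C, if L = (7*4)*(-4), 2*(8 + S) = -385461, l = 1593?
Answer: 19163819/208 ≈ 92134.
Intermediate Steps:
S = -385477/2 (S = -8 + (1/2)*(-385461) = -8 - 385461/2 = -385477/2 ≈ -1.9274e+5)
L = -112 (L = 28*(-4) = -112)
T(b, m) = 104 (T(b, m) = -2 + ((117 - 129) + 118) = -2 + (-12 + 118) = -2 + 106 = 104)
C = 93987 (C = 1593*59 = 93987)
S/T(L, -173) + C = -385477/2/104 + 93987 = -385477/2*1/104 + 93987 = -385477/208 + 93987 = 19163819/208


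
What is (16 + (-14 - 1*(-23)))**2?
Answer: 625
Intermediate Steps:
(16 + (-14 - 1*(-23)))**2 = (16 + (-14 + 23))**2 = (16 + 9)**2 = 25**2 = 625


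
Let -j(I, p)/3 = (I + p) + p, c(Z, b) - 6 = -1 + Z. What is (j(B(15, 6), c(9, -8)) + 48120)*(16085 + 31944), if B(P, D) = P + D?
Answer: 2304095217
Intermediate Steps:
B(P, D) = D + P
c(Z, b) = 5 + Z (c(Z, b) = 6 + (-1 + Z) = 5 + Z)
j(I, p) = -6*p - 3*I (j(I, p) = -3*((I + p) + p) = -3*(I + 2*p) = -6*p - 3*I)
(j(B(15, 6), c(9, -8)) + 48120)*(16085 + 31944) = ((-6*(5 + 9) - 3*(6 + 15)) + 48120)*(16085 + 31944) = ((-6*14 - 3*21) + 48120)*48029 = ((-84 - 63) + 48120)*48029 = (-147 + 48120)*48029 = 47973*48029 = 2304095217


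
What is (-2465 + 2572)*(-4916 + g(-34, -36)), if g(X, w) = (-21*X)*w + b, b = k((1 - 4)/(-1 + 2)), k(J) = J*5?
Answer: -3277945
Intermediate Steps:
k(J) = 5*J
b = -15 (b = 5*((1 - 4)/(-1 + 2)) = 5*(-3/1) = 5*(-3*1) = 5*(-3) = -15)
g(X, w) = -15 - 21*X*w (g(X, w) = (-21*X)*w - 15 = -21*X*w - 15 = -15 - 21*X*w)
(-2465 + 2572)*(-4916 + g(-34, -36)) = (-2465 + 2572)*(-4916 + (-15 - 21*(-34)*(-36))) = 107*(-4916 + (-15 - 25704)) = 107*(-4916 - 25719) = 107*(-30635) = -3277945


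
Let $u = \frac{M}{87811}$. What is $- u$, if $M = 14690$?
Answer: $- \frac{14690}{87811} \approx -0.16729$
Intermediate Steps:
$u = \frac{14690}{87811} \approx 0.16729$
$- u = \left(-1\right) \frac{14690}{87811} = - \frac{14690}{87811}$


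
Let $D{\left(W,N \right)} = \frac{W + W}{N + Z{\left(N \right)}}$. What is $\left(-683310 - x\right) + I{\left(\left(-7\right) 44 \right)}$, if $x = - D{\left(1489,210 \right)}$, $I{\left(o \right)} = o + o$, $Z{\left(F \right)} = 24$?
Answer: $- \frac{80017853}{117} \approx -6.8391 \cdot 10^{5}$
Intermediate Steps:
$D{\left(W,N \right)} = \frac{2 W}{24 + N}$ ($D{\left(W,N \right)} = \frac{W + W}{N + 24} = \frac{2 W}{24 + N}$)
$I{\left(o \right)} = 2 o$
$x = - \frac{1489}{117}$ ($x = - \frac{2 \cdot 1489}{24 + 210} = - \frac{2 \cdot 1489}{234} = \left(-1\right) \frac{1489}{117} = - \frac{1489}{117} \approx -12.727$)
$\left(-683310 - x\right) + I{\left(\left(-7\right) 44 \right)} = \left(-683310 - - \frac{1489}{117}\right) + 2 \left(\left(-7\right) 44\right) = \left(-683310 + \frac{1489}{117}\right) + 2 \left(-308\right) = - \frac{79945781}{117} - 616 = - \frac{80017853}{117}$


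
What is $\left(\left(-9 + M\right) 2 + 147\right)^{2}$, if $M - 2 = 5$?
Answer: $20449$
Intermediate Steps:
$M = 7$ ($M = 2 + 5 = 7$)
$\left(\left(-9 + M\right) 2 + 147\right)^{2} = \left(\left(-9 + 7\right) 2 + 147\right)^{2} = \left(\left(-2\right) 2 + 147\right)^{2} = \left(-4 + 147\right)^{2} = 143^{2} = 20449$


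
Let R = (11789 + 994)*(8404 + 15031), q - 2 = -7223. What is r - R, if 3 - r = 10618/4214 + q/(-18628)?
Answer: -11757866138650691/39249196 ≈ -2.9957e+8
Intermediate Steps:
q = -7221 (q = 2 - 7223 = -7221)
r = 3636889/39249196 (r = 3 - (10618/4214 - 7221/(-18628)) = 3 - (10618*(1/4214) - 7221*(-1/18628)) = 3 - (5309/2107 + 7221/18628) = 3 - 1*114110699/39249196 = 3 - 114110699/39249196 = 3636889/39249196 ≈ 0.092661)
R = 299569605 (R = 12783*23435 = 299569605)
r - R = 3636889/39249196 - 1*299569605 = 3636889/39249196 - 299569605 = -11757866138650691/39249196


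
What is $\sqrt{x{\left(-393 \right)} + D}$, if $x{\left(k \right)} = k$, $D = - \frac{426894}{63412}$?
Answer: $\frac{i \sqrt{401838831930}}{31706} \approx 19.993 i$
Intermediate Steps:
$D = - \frac{213447}{31706}$ ($D = \left(-426894\right) \frac{1}{63412} = - \frac{213447}{31706} \approx -6.7321$)
$\sqrt{x{\left(-393 \right)} + D} = \sqrt{-393 - \frac{213447}{31706}} = \sqrt{- \frac{12673905}{31706}} = \frac{i \sqrt{401838831930}}{31706}$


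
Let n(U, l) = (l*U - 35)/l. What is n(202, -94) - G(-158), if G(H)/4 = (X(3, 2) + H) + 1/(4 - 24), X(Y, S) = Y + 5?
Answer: 377209/470 ≈ 802.57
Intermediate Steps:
X(Y, S) = 5 + Y
G(H) = 159/5 + 4*H (G(H) = 4*(((5 + 3) + H) + 1/(4 - 24)) = 4*((8 + H) + 1/(-20)) = 4*((8 + H) - 1/20) = 4*(159/20 + H) = 159/5 + 4*H)
n(U, l) = (-35 + U*l)/l (n(U, l) = (U*l - 35)/l = (-35 + U*l)/l)
n(202, -94) - G(-158) = (202 - 35/(-94)) - (159/5 + 4*(-158)) = (202 - 35*(-1/94)) - (159/5 - 632) = (202 + 35/94) - 1*(-3001/5) = 19023/94 + 3001/5 = 377209/470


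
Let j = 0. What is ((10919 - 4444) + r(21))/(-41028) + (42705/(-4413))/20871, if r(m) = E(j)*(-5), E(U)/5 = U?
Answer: -22152729895/139956723972 ≈ -0.15828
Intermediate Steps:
E(U) = 5*U
r(m) = 0 (r(m) = (5*0)*(-5) = 0*(-5) = 0)
((10919 - 4444) + r(21))/(-41028) + (42705/(-4413))/20871 = ((10919 - 4444) + 0)/(-41028) + (42705/(-4413))/20871 = (6475 + 0)*(-1/41028) + (42705*(-1/4413))*(1/20871) = 6475*(-1/41028) - 14235/1471*1/20871 = -6475/41028 - 4745/10233747 = -22152729895/139956723972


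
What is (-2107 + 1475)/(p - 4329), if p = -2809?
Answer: 316/3569 ≈ 0.088540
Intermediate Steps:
(-2107 + 1475)/(p - 4329) = (-2107 + 1475)/(-2809 - 4329) = -632/(-7138) = -632*(-1/7138) = 316/3569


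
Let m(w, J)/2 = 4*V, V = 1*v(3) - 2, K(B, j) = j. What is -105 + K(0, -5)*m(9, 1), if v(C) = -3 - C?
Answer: 215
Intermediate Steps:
V = -8 (V = 1*(-3 - 1*3) - 2 = 1*(-3 - 3) - 2 = 1*(-6) - 2 = -6 - 2 = -8)
m(w, J) = -64 (m(w, J) = 2*(4*(-8)) = 2*(-32) = -64)
-105 + K(0, -5)*m(9, 1) = -105 - 5*(-64) = -105 + 320 = 215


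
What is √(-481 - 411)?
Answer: 2*I*√223 ≈ 29.866*I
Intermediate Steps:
√(-481 - 411) = √(-892) = 2*I*√223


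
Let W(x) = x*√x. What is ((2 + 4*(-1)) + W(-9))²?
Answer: -725 + 108*I ≈ -725.0 + 108.0*I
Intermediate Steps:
W(x) = x^(3/2)
((2 + 4*(-1)) + W(-9))² = ((2 + 4*(-1)) + (-9)^(3/2))² = ((2 - 4) - 27*I)² = (-2 - 27*I)²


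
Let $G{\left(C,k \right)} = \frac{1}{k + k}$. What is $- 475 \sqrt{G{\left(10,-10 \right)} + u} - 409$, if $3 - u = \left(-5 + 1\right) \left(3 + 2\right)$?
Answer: $-409 - \frac{285 \sqrt{255}}{2} \approx -2684.5$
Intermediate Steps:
$G{\left(C,k \right)} = \frac{1}{2 k}$
$u = 23$ ($u = 3 - \left(-5 + 1\right) \left(3 + 2\right) = 3 - \left(-4\right) 5 = 3 - -20 = 3 + 20 = 23$)
$- 475 \sqrt{G{\left(10,-10 \right)} + u} - 409 = - 475 \sqrt{\frac{1}{2 \left(-10\right)} + 23} - 409 = - 475 \sqrt{\frac{1}{2} \left(- \frac{1}{10}\right) + 23} - 409 = - 475 \sqrt{- \frac{1}{20} + 23} - 409 = - 475 \sqrt{\frac{459}{20}} - 409 = - 475 \frac{3 \sqrt{255}}{10} - 409 = - \frac{285 \sqrt{255}}{2} - 409 = -409 - \frac{285 \sqrt{255}}{2}$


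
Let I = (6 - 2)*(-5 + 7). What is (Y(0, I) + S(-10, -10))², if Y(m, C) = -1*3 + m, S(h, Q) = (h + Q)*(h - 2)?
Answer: 56169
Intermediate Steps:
S(h, Q) = (-2 + h)*(Q + h) (S(h, Q) = (Q + h)*(-2 + h) = (-2 + h)*(Q + h))
I = 8 (I = 4*2 = 8)
Y(m, C) = -3 + m
(Y(0, I) + S(-10, -10))² = ((-3 + 0) + ((-10)² - 2*(-10) - 2*(-10) - 10*(-10)))² = (-3 + (100 + 20 + 20 + 100))² = (-3 + 240)² = 237² = 56169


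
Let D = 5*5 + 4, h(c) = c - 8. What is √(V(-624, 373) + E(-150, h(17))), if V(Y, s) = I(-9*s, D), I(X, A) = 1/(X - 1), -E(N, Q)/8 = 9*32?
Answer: I*√25980285214/3358 ≈ 48.0*I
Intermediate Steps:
h(c) = -8 + c
E(N, Q) = -2304 (E(N, Q) = -72*32 = -8*288 = -2304)
D = 29 (D = 25 + 4 = 29)
I(X, A) = 1/(-1 + X)
V(Y, s) = 1/(-1 - 9*s)
√(V(-624, 373) + E(-150, h(17))) = √(-1/(1 + 9*373) - 2304) = √(-1/(1 + 3357) - 2304) = √(-1/3358 - 2304) = √(-7736833/3358) = I*√25980285214/3358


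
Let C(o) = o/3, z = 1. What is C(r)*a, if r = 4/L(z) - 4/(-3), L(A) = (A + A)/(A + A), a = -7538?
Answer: -120608/9 ≈ -13401.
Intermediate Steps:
L(A) = 1 (L(A) = (2*A)/((2*A)) = (2*A)*(1/(2*A)) = 1)
r = 16/3 (r = 4/1 - 4/(-3) = 4*1 - 4*(-1/3) = 4 + 4/3 = 16/3 ≈ 5.3333)
C(o) = o/3 (C(o) = o*(1/3) = o/3)
C(r)*a = ((1/3)*(16/3))*(-7538) = (16/9)*(-7538) = -120608/9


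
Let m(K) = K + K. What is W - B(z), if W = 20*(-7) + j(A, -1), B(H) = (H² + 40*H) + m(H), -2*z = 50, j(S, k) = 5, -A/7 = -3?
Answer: 290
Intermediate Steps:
A = 21 (A = -7*(-3) = 21)
z = -25 (z = -½*50 = -25)
m(K) = 2*K
B(H) = H² + 42*H (B(H) = (H² + 40*H) + 2*H = H² + 42*H)
W = -135 (W = 20*(-7) + 5 = -140 + 5 = -135)
W - B(z) = -135 - (-25)*(42 - 25) = -135 - (-25)*17 = -135 - 1*(-425) = -135 + 425 = 290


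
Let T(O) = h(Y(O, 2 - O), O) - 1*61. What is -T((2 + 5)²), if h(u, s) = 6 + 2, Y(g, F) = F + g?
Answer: 53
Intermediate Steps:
h(u, s) = 8
T(O) = -53 (T(O) = 8 - 1*61 = 8 - 61 = -53)
-T((2 + 5)²) = -1*(-53) = 53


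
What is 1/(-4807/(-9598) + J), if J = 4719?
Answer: 9598/45297769 ≈ 0.00021189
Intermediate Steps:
1/(-4807/(-9598) + J) = 1/(-4807/(-9598) + 4719) = 1/(-4807*(-1/9598) + 4719) = 1/(4807/9598 + 4719) = 1/(45297769/9598) = 9598/45297769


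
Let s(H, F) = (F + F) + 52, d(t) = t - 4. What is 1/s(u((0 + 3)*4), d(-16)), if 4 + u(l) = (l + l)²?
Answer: 1/12 ≈ 0.083333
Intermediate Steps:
u(l) = -4 + 4*l² (u(l) = -4 + (l + l)² = -4 + (2*l)² = -4 + 4*l²)
d(t) = -4 + t
s(H, F) = 52 + 2*F (s(H, F) = 2*F + 52 = 52 + 2*F)
1/s(u((0 + 3)*4), d(-16)) = 1/(52 + 2*(-4 - 16)) = 1/(52 + 2*(-20)) = 1/(52 - 40) = 1/12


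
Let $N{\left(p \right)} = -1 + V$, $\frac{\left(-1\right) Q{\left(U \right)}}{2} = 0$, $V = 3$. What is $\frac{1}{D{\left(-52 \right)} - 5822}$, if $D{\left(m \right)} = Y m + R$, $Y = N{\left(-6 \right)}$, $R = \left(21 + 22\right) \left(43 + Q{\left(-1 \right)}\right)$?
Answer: $- \frac{1}{4077} \approx -0.00024528$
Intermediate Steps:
$Q{\left(U \right)} = 0$ ($Q{\left(U \right)} = \left(-2\right) 0 = 0$)
$N{\left(p \right)} = 2$ ($N{\left(p \right)} = -1 + 3 = 2$)
$R = 1849$ ($R = \left(21 + 22\right) \left(43 + 0\right) = 43 \cdot 43 = 1849$)
$Y = 2$
$D{\left(m \right)} = 1849 + 2 m$ ($D{\left(m \right)} = 2 m + 1849 = 1849 + 2 m$)
$\frac{1}{D{\left(-52 \right)} - 5822} = \frac{1}{\left(1849 + 2 \left(-52\right)\right) - 5822} = \frac{1}{\left(1849 - 104\right) - 5822} = \frac{1}{1745 - 5822} = \frac{1}{-4077} = - \frac{1}{4077}$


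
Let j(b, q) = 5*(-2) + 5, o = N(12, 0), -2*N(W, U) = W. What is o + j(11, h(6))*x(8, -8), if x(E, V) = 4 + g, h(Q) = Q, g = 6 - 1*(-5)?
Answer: -81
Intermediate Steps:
g = 11 (g = 6 + 5 = 11)
N(W, U) = -W/2
o = -6 (o = -1/2*12 = -6)
x(E, V) = 15 (x(E, V) = 4 + 11 = 15)
j(b, q) = -5 (j(b, q) = -10 + 5 = -5)
o + j(11, h(6))*x(8, -8) = -6 - 5*15 = -6 - 75 = -81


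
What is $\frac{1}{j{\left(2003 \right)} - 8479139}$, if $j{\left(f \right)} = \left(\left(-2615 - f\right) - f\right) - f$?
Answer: $- \frac{1}{8487763} \approx -1.1782 \cdot 10^{-7}$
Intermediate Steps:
$j{\left(f \right)} = -2615 - 3 f$ ($j{\left(f \right)} = \left(-2615 - 2 f\right) - f = -2615 - 3 f$)
$\frac{1}{j{\left(2003 \right)} - 8479139} = \frac{1}{\left(-2615 - 6009\right) - 8479139} = \frac{1}{-8624 - 8479139} = \frac{1}{-8487763} = - \frac{1}{8487763}$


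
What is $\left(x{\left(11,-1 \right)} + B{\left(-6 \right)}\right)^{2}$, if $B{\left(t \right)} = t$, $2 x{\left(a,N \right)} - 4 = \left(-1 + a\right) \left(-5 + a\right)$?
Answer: $676$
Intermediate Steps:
$x{\left(a,N \right)} = 2 + \frac{\left(-1 + a\right) \left(-5 + a\right)}{2}$
$\left(x{\left(11,-1 \right)} + B{\left(-6 \right)}\right)^{2} = \left(\left(\frac{9}{2} + \frac{11^{2}}{2} - 33\right) - 6\right)^{2} = \left(\left(\frac{9}{2} + \frac{1}{2} \cdot 121 - 33\right) - 6\right)^{2} = \left(\left(\frac{9}{2} + \frac{121}{2} - 33\right) - 6\right)^{2} = \left(32 - 6\right)^{2} = 26^{2} = 676$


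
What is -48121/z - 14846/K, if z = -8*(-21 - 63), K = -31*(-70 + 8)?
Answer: -51232537/645792 ≈ -79.333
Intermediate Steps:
K = 1922 (K = -31*(-62) = 1922)
z = 672 (z = -8*(-84) = 672)
-48121/z - 14846/K = -48121/672 - 14846/1922 = -48121*1/672 - 14846*1/1922 = -48121/672 - 7423/961 = -51232537/645792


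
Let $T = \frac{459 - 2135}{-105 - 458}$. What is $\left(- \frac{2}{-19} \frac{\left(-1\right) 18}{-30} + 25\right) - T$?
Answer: $\frac{1181283}{53485} \approx 22.086$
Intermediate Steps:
$T = \frac{1676}{563}$ ($T = - \frac{1676}{-563} = \left(-1676\right) \left(- \frac{1}{563}\right) = \frac{1676}{563} \approx 2.9769$)
$\left(- \frac{2}{-19} \frac{\left(-1\right) 18}{-30} + 25\right) - T = \left(- \frac{2}{-19} \frac{\left(-1\right) 18}{-30} + 25\right) - \frac{1676}{563} = \left(\left(-2\right) \left(- \frac{1}{19}\right) \left(\left(-18\right) \left(- \frac{1}{30}\right)\right) + 25\right) - \frac{1676}{563} = \left(\frac{2}{19} \cdot \frac{3}{5} + 25\right) - \frac{1676}{563} = \left(\frac{6}{95} + 25\right) - \frac{1676}{563} = \frac{2381}{95} - \frac{1676}{563} = \frac{1181283}{53485}$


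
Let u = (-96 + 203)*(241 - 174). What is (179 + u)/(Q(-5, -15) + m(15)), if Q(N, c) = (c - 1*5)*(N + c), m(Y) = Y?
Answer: 7348/415 ≈ 17.706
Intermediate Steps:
u = 7169 (u = 107*67 = 7169)
Q(N, c) = (-5 + c)*(N + c) (Q(N, c) = (c - 5)*(N + c) = (-5 + c)*(N + c))
(179 + u)/(Q(-5, -15) + m(15)) = (179 + 7169)/(((-15)² - 5*(-5) - 5*(-15) - 5*(-15)) + 15) = 7348/((225 + 25 + 75 + 75) + 15) = 7348/(400 + 15) = 7348/415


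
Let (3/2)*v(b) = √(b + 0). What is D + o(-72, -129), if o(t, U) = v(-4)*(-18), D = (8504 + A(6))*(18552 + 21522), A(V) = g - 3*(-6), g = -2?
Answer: 341430480 - 24*I ≈ 3.4143e+8 - 24.0*I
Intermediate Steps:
v(b) = 2*√b/3 (v(b) = 2*√(b + 0)/3 = 2*√b/3)
A(V) = 16 (A(V) = -2 - 3*(-6) = -2 + 18 = 16)
D = 341430480 (D = (8504 + 16)*(18552 + 21522) = 8520*40074 = 341430480)
o(t, U) = -24*I (o(t, U) = (2*√(-4)/3)*(-18) = (2*(2*I)/3)*(-18) = (4*I/3)*(-18) = -24*I)
D + o(-72, -129) = 341430480 - 24*I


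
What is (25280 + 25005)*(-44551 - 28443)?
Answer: -3670503290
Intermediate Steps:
(25280 + 25005)*(-44551 - 28443) = 50285*(-72994) = -3670503290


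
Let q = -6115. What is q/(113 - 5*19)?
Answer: -6115/18 ≈ -339.72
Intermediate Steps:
q/(113 - 5*19) = -6115/(113 - 5*19) = -6115/(113 - 95) = -6115/18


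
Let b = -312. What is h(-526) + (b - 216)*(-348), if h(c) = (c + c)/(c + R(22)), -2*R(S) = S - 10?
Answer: 24438215/133 ≈ 1.8375e+5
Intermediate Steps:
R(S) = 5 - S/2 (R(S) = -(S - 10)/2 = -(-10 + S)/2 = 5 - S/2)
h(c) = 2*c/(-6 + c) (h(c) = (c + c)/(c + (5 - ½*22)) = (2*c)/(c + (5 - 11)) = (2*c)/(c - 6) = (2*c)/(-6 + c) = 2*c/(-6 + c))
h(-526) + (b - 216)*(-348) = 2*(-526)/(-6 - 526) + (-312 - 216)*(-348) = 2*(-526)/(-532) - 528*(-348) = 2*(-526)*(-1/532) + 183744 = 263/133 + 183744 = 24438215/133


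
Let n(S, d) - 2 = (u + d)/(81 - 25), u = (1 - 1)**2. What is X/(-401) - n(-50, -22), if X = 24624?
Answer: -707517/11228 ≈ -63.014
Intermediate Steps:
u = 0 (u = 0**2 = 0)
n(S, d) = 2 + d/56 (n(S, d) = 2 + (0 + d)/(81 - 25) = 2 + d/56)
X/(-401) - n(-50, -22) = 24624/(-401) - (2 + (1/56)*(-22)) = 24624*(-1/401) - (2 - 11/28) = -24624/401 - 1*45/28 = -24624/401 - 45/28 = -707517/11228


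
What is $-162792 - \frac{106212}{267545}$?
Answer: $- \frac{43554291852}{267545} \approx -1.6279 \cdot 10^{5}$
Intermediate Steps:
$-162792 - \frac{106212}{267545} = - \frac{43554291852}{267545}$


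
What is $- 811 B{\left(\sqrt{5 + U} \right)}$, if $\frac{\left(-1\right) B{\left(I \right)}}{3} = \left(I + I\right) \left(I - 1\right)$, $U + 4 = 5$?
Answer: $29196 - 4866 \sqrt{6} \approx 17277.0$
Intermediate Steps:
$U = 1$ ($U = -4 + 5 = 1$)
$B{\left(I \right)} = - 6 I \left(-1 + I\right)$ ($B{\left(I \right)} = - 3 \left(I + I\right) \left(I - 1\right) = - 3 \cdot 2 I \left(-1 + I\right) = - 6 I \left(-1 + I\right)$)
$- 811 B{\left(\sqrt{5 + U} \right)} = - 811 \cdot 6 \sqrt{5 + 1} \left(1 - \sqrt{5 + 1}\right) = - 811 \cdot 6 \sqrt{6} \left(1 - \sqrt{6}\right) = - 4866 \sqrt{6} \left(1 - \sqrt{6}\right)$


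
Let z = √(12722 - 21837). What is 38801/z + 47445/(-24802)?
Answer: -47445/24802 - 38801*I*√9115/9115 ≈ -1.913 - 406.41*I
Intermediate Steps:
z = I*√9115 (z = √(-9115) = I*√9115 ≈ 95.473*I)
38801/z + 47445/(-24802) = 38801/((I*√9115)) + 47445/(-24802) = 38801*(-I*√9115/9115) + 47445*(-1/24802) = -38801*I*√9115/9115 - 47445/24802 = -47445/24802 - 38801*I*√9115/9115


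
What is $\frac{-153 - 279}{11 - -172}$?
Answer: $- \frac{144}{61} \approx -2.3607$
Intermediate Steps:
$\frac{-153 - 279}{11 - -172} = - \frac{432}{11 + 172} = - \frac{432}{183} = \left(-432\right) \frac{1}{183} = - \frac{144}{61}$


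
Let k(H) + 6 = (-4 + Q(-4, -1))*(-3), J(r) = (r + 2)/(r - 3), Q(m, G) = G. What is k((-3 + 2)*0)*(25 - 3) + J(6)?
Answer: 602/3 ≈ 200.67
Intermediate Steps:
J(r) = (2 + r)/(-3 + r)
k(H) = 9 (k(H) = -6 + (-4 - 1)*(-3) = -6 - 5*(-3) = -6 + 15 = 9)
k((-3 + 2)*0)*(25 - 3) + J(6) = 9*(25 - 3) + (2 + 6)/(-3 + 6) = 9*22 + 8/3 = 198 + (⅓)*8 = 198 + 8/3 = 602/3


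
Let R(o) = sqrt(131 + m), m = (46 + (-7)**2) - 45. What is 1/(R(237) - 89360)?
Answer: -89360/7985209419 - sqrt(181)/7985209419 ≈ -1.1192e-5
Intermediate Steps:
m = 50 (m = (46 + 49) - 45 = 95 - 45 = 50)
R(o) = sqrt(181) (R(o) = sqrt(131 + 50) = sqrt(181))
1/(R(237) - 89360) = 1/(sqrt(181) - 89360) = 1/(-89360 + sqrt(181))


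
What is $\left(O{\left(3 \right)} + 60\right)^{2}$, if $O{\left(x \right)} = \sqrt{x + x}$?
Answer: $\left(60 + \sqrt{6}\right)^{2} \approx 3899.9$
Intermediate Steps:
$O{\left(x \right)} = \sqrt{2} \sqrt{x}$ ($O{\left(x \right)} = \sqrt{2 x} = \sqrt{2} \sqrt{x}$)
$\left(O{\left(3 \right)} + 60\right)^{2} = \left(\sqrt{2} \sqrt{3} + 60\right)^{2} = \left(\sqrt{6} + 60\right)^{2} = \left(60 + \sqrt{6}\right)^{2}$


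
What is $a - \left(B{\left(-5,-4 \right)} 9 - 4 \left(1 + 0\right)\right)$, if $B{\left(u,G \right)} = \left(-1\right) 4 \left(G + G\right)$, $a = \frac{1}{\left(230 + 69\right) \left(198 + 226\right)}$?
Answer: $- \frac{36004383}{126776} \approx -284.0$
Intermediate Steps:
$a = \frac{1}{126776}$ ($a = \frac{1}{299 \cdot 424} = \frac{1}{126776} \approx 7.8879 \cdot 10^{-6}$)
$B{\left(u,G \right)} = - 8 G$ ($B{\left(u,G \right)} = - 4 \cdot 2 G = - 8 G$)
$a - \left(B{\left(-5,-4 \right)} 9 - 4 \left(1 + 0\right)\right) = \frac{1}{126776} - \left(\left(-8\right) \left(-4\right) 9 - 4 \left(1 + 0\right)\right) = \frac{1}{126776} - \left(32 \cdot 9 - 4\right) = \frac{1}{126776} - \left(288 - 4\right) = \frac{1}{126776} - 284 = - \frac{36004383}{126776}$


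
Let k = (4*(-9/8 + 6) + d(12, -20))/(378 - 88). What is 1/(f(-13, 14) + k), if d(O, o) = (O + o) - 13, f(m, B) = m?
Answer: -580/7543 ≈ -0.076892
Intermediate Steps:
d(O, o) = -13 + O + o
k = -3/580 (k = (4*(-9/8 + 6) + (-13 + 12 - 20))/(378 - 88) = (4*(-9*⅛ + 6) - 21)/290 = (4*(-9/8 + 6) - 21)*(1/290) = (4*(39/8) - 21)*(1/290) = (39/2 - 21)*(1/290) = -3/2*1/290 = -3/580 ≈ -0.0051724)
1/(f(-13, 14) + k) = 1/(-13 - 3/580) = 1/(-7543/580) = -580/7543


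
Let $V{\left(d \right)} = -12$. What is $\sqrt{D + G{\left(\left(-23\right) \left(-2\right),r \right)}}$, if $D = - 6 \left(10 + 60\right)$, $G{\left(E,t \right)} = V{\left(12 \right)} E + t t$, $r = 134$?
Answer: $2 \sqrt{4246} \approx 130.32$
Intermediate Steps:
$G{\left(E,t \right)} = t^{2} - 12 E$ ($G{\left(E,t \right)} = - 12 E + t t = - 12 E + t^{2} = t^{2} - 12 E$)
$D = -420$ ($D = \left(-6\right) 70 = -420$)
$\sqrt{D + G{\left(\left(-23\right) \left(-2\right),r \right)}} = \sqrt{-420 + \left(134^{2} - 12 \left(\left(-23\right) \left(-2\right)\right)\right)} = \sqrt{-420 + \left(17956 - 552\right)} = \sqrt{-420 + 17404} = \sqrt{16984} = 2 \sqrt{4246}$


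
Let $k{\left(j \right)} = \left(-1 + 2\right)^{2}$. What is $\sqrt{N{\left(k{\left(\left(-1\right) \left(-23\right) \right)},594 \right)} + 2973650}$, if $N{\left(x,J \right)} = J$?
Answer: $2 \sqrt{743561} \approx 1724.6$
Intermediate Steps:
$k{\left(j \right)} = 1$ ($k{\left(j \right)} = 1^{2} = 1$)
$\sqrt{N{\left(k{\left(\left(-1\right) \left(-23\right) \right)},594 \right)} + 2973650} = \sqrt{594 + 2973650} = \sqrt{2974244} = 2 \sqrt{743561}$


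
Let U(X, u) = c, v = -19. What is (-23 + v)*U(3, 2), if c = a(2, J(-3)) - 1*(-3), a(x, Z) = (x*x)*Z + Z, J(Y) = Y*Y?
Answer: -2016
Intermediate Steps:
J(Y) = Y²
a(x, Z) = Z + Z*x² (a(x, Z) = x²*Z + Z = Z*x² + Z = Z + Z*x²)
c = 48 (c = (-3)²*(1 + 2²) - 1*(-3) = 9*(1 + 4) + 3 = 9*5 + 3 = 45 + 3 = 48)
U(X, u) = 48
(-23 + v)*U(3, 2) = (-23 - 19)*48 = -42*48 = -2016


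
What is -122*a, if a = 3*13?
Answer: -4758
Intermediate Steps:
a = 39
-122*a = -122*39 = -4758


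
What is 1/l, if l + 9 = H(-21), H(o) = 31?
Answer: 1/22 ≈ 0.045455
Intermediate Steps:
l = 22 (l = -9 + 31 = 22)
1/l = 1/22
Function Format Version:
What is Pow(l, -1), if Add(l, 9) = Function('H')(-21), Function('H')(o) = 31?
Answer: Rational(1, 22) ≈ 0.045455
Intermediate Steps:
l = 22 (l = Add(-9, 31) = 22)
Pow(l, -1) = Pow(22, -1) = Rational(1, 22)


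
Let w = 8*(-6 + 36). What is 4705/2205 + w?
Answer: 106781/441 ≈ 242.13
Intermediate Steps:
w = 240 (w = 8*30 = 240)
4705/2205 + w = 4705/2205 + 240 = 4705*(1/2205) + 240 = 941/441 + 240 = 106781/441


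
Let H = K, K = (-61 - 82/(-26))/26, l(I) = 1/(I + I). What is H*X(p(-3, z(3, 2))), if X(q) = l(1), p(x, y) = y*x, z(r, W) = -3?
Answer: -188/169 ≈ -1.1124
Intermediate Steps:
l(I) = 1/(2*I)
p(x, y) = x*y
X(q) = ½ (X(q) = (½)/1 = (½)*1 = ½)
K = -376/169 (K = (-61 - 82*(-1/26))*(1/26) = (-61 + 41/13)*(1/26) = -752/13*1/26 = -376/169 ≈ -2.2249)
H = -376/169 ≈ -2.2249
H*X(p(-3, z(3, 2))) = -376/169*½ = -188/169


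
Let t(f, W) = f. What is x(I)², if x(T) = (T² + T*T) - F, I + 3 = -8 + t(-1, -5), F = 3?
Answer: 81225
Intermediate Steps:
I = -12 (I = -3 + (-8 - 1) = -3 - 9 = -12)
x(T) = -3 + 2*T² (x(T) = (T² + T*T) - 1*3 = (T² + T²) - 3 = 2*T² - 3 = -3 + 2*T²)
x(I)² = (-3 + 2*(-12)²)² = (-3 + 2*144)² = (-3 + 288)² = 285² = 81225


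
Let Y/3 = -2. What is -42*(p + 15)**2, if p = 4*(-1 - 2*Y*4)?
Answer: -1730778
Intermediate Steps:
Y = -6 (Y = 3*(-2) = -6)
p = 188 (p = 4*(-1 - 2*(-6)*4) = 4*(-1 + 12*4) = 4*(-1 + 48) = 4*47 = 188)
-42*(p + 15)**2 = -42*(188 + 15)**2 = -42*203**2 = -42*41209 = -1730778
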